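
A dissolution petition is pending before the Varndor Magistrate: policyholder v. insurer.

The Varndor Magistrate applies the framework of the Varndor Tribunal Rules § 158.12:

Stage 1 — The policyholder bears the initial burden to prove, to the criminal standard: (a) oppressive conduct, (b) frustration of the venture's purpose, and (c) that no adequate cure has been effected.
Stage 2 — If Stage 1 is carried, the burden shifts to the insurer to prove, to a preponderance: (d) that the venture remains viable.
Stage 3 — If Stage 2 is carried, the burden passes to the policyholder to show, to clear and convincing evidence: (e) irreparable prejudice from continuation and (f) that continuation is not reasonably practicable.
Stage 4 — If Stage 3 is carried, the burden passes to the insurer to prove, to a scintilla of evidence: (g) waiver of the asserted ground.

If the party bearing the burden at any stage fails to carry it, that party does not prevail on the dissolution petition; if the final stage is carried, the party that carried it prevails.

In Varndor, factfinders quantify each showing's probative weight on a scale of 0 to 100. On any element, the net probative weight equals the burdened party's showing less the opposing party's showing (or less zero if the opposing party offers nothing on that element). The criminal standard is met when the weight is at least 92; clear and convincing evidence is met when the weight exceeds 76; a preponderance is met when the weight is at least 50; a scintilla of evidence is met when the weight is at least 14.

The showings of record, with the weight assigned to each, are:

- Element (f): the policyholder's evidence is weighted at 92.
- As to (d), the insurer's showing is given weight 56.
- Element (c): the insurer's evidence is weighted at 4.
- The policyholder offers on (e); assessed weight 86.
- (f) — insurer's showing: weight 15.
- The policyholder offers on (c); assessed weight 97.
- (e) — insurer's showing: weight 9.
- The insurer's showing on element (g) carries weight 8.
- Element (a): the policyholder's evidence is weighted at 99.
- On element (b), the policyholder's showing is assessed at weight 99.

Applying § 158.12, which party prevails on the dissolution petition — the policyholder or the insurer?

policyholder

Stage 1 (policyholder, the criminal standard, weight is at least 92): (a) 99 ≥ 92 — meets; (b) 99 ≥ 92 — meets; (c) net 97−4=93 ≥ 92 — meets.
  The policyholder carries Stage 1; the insurer now bears the burden.
Stage 2 (insurer, a preponderance, weight is at least 50): (d) 56 ≥ 50 — meets.
  The insurer carries Stage 2; the policyholder now bears the burden.
Stage 3 (policyholder, clear and convincing evidence, weight exceeds 76): (e) net 86−9=77 > 76 — meets; (f) net 92−15=77 > 76 — meets.
  The policyholder carries Stage 3; the insurer now bears the burden.
Stage 4 (insurer, a scintilla of evidence, weight is at least 14): (g) 8 < 14 — fails.
  The insurer does not carry Stage 4.
The policyholder prevails.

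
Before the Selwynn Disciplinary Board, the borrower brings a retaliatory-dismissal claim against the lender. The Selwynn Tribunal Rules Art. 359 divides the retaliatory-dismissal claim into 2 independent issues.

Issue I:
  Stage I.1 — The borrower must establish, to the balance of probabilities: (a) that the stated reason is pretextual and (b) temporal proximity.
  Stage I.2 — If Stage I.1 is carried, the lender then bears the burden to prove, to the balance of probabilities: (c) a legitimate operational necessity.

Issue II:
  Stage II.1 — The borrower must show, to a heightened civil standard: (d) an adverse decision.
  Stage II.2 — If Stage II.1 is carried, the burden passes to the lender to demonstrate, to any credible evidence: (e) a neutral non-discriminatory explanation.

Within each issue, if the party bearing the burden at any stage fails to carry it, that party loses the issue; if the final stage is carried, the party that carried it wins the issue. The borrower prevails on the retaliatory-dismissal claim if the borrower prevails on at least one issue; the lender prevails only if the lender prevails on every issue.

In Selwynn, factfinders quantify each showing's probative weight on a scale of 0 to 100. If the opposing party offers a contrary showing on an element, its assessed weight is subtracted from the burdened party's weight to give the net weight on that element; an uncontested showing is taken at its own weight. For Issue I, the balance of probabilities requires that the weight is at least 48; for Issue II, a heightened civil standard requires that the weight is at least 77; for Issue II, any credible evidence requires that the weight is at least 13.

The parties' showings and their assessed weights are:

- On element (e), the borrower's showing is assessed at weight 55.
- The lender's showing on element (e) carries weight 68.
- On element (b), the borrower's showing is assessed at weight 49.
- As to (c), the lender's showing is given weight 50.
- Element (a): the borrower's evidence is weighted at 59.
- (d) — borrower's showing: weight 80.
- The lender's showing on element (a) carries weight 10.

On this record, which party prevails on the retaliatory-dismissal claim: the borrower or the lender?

— Issue I —
Stage I.1 (borrower, the balance of probabilities, weight is at least 48): (a) net 59−10=49 ≥ 48 — meets; (b) 49 ≥ 48 — meets.
  The borrower carries Stage I.1; the lender now bears the burden.
Stage I.2 (lender, the balance of probabilities, weight is at least 48): (c) 50 ≥ 48 — meets.
  Stage I.2 carried; the final stage is satisfied.
Every stage carried; the lender prevails on this issue.
— Issue II —
Stage II.1 (borrower, a heightened civil standard, weight is at least 77): (d) 80 ≥ 77 — meets.
  The borrower carries Stage II.1; the lender now bears the burden.
Stage II.2 (lender, any credible evidence, weight is at least 13): (e) net 68−55=13 ≥ 13 — meets.
  The lender carries the last stage.
All stages carried — the lender prevails on this issue.
Per-issue: Issue I → lender; Issue II → lender. The borrower must prevail on at least one issue; overall, the lender prevails.

lender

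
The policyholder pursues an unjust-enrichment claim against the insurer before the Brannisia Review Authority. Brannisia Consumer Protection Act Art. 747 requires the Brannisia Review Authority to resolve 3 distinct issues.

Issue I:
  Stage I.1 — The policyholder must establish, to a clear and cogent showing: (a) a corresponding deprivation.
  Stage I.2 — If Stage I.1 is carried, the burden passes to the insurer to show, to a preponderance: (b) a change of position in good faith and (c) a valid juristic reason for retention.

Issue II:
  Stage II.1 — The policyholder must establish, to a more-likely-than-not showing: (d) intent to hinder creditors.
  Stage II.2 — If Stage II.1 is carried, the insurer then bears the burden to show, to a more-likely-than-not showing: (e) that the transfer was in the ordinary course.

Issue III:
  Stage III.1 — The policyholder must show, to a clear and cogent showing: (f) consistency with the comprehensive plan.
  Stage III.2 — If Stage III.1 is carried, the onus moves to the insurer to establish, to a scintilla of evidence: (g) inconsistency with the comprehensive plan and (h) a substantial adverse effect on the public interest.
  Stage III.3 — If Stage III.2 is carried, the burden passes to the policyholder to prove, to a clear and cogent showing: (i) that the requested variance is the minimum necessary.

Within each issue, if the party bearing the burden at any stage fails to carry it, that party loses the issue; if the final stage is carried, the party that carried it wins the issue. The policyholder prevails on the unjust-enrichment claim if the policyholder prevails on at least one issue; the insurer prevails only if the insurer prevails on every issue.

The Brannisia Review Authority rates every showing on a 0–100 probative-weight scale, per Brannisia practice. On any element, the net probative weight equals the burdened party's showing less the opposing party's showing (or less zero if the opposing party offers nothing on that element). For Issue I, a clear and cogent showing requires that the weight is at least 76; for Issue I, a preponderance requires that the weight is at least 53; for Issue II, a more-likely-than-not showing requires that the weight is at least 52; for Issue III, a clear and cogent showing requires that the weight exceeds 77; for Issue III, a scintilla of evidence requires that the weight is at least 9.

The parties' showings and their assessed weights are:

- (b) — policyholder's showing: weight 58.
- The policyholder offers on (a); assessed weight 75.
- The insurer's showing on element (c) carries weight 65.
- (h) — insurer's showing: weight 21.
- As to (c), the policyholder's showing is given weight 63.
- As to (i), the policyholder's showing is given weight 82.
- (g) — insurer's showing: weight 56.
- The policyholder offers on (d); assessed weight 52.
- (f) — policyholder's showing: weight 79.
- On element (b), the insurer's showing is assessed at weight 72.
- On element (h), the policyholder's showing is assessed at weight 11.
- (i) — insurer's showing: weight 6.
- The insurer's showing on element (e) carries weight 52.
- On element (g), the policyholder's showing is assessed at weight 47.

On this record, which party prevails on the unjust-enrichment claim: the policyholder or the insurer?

— Issue I —
Stage I.1 — burden on policyholder; standard: a clear and cogent showing (weight is at least 76).
    (a): 75 < 76 [not met]
  The policyholder does not carry Stage I.1.
So the insurer prevails on this issue.
— Issue II —
Stage II.1 — burden on policyholder; standard: a more-likely-than-not showing (weight is at least 52).
    (d): 52 ≥ 52 [met]
  Stage II.1 is satisfied; the onus moves to the insurer.
Stage II.2 — burden on insurer; standard: a more-likely-than-not showing (weight is at least 52).
    (e): 52 ≥ 52 [met]
  The insurer carries the last stage.
Every stage carried; the insurer prevails on this issue.
— Issue III —
At Stage III.1 the policyholder must meet a clear and cogent showing (weight exceeds 77): on (f) the weight is 79, > 77, so (f) meets the standard.
  Stage III.1 carried; the burden shifts to the insurer.
At Stage III.2 the insurer must meet a scintilla of evidence (weight is at least 9): on (g) the weight is 56 less the opposing 47 gives net 9, which does reach 9, so (g) meets the standard; on (h) the weight is 21 less the opposing 11 gives net 10, which does reach 9, so (h) meets the standard.
  The insurer carries Stage III.2; the policyholder now bears the burden.
At Stage III.3 the policyholder must meet a clear and cogent showing (weight exceeds 77): on (i) the weight is 82 less the opposing 6 gives net 76, which does not exceed 77, so (i) does not meet the standard.
  The policyholder does not carry Stage III.3.
The insurer prevails on this issue.
Per-issue: Issue I → insurer; Issue II → insurer; Issue III → insurer. The policyholder must prevail on at least one issue; overall, the insurer prevails.

insurer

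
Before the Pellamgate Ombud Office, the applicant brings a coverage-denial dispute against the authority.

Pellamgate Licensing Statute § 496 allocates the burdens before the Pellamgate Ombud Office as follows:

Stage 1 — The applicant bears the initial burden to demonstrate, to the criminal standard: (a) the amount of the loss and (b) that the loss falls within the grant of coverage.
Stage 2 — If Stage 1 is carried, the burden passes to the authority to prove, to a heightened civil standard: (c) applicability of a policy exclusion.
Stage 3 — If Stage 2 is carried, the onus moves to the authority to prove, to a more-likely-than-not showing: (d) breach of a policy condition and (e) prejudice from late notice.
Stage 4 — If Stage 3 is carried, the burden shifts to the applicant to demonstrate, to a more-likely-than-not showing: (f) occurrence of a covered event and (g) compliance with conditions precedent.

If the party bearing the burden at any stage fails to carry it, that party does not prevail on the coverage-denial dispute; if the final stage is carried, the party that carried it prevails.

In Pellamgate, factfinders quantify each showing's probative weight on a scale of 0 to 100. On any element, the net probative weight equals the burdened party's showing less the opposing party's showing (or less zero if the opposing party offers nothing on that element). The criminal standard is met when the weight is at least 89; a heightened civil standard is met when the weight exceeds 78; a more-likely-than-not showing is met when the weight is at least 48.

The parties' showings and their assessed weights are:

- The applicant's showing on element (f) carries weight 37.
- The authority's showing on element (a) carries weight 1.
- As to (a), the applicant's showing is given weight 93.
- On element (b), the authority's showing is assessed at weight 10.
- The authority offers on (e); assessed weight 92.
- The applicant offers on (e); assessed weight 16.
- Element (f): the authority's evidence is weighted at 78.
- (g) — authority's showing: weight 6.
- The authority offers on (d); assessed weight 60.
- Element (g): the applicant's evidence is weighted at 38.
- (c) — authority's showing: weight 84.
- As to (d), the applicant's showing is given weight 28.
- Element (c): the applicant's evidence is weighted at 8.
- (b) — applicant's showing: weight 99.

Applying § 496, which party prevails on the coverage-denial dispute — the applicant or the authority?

Stage 1 — burden on applicant; standard: the criminal standard (weight is at least 89).
    (a): 93 − 1 = 92 ≥ 89 [met]
    (b): 99 − 10 = 89 ≥ 89 [met]
  All elements met. The burden passes to the authority.
Stage 2 — burden on authority; standard: a heightened civil standard (weight exceeds 78).
    (c): 84 − 8 = 76 ≤ 78 [not met]
  The authority does not carry Stage 2.
So the applicant prevails.

applicant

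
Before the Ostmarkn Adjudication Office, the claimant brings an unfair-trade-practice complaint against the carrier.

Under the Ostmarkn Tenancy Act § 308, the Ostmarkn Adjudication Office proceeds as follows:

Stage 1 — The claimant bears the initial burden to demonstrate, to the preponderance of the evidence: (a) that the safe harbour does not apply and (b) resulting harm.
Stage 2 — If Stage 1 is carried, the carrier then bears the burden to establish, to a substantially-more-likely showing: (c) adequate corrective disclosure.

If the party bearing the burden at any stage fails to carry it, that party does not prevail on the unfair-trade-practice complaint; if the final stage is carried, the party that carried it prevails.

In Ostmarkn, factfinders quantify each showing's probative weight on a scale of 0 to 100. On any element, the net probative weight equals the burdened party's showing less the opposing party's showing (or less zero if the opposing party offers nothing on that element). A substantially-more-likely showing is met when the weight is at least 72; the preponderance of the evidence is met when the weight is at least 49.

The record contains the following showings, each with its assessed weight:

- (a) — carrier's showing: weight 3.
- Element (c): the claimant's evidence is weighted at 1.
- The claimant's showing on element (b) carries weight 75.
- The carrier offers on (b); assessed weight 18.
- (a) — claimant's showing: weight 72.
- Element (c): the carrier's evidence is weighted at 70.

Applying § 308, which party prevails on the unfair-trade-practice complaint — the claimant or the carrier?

At Stage 1 the claimant must meet the preponderance of the evidence (weight is at least 49): on (a) the weight is 72 less the opposing 3 gives net 69, which does reach 49, so (a) meets the standard; on (b) the weight is 75 less the opposing 18 gives net 57, which does reach 49, so (b) meets the standard.
  Stage 1 carried; the burden shifts to the carrier.
At Stage 2 the carrier must meet a substantially-more-likely showing (weight is at least 72): on (c) the weight is 70 less the opposing 1 gives net 69, < 72, so (c) does not meet the standard.
  Not every element is met, so the carrier fails to carry Stage 2.
The claimant prevails.

claimant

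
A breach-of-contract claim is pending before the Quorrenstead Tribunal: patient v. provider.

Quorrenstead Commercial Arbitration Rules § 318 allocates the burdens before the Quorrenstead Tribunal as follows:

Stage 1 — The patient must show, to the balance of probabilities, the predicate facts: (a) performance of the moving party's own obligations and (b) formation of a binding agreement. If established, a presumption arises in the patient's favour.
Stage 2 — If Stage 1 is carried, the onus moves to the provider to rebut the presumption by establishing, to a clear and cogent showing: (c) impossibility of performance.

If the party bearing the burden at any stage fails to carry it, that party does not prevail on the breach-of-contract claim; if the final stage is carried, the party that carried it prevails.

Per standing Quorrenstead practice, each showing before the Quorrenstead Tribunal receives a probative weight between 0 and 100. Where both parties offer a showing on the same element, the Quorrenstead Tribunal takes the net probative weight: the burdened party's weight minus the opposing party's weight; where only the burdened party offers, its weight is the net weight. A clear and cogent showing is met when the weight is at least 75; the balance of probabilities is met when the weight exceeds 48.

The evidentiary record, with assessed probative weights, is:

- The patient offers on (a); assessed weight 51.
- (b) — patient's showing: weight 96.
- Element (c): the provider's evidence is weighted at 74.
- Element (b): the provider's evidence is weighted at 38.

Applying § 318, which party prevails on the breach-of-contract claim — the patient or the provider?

Stage 1 (patient, the balance of probabilities, weight exceeds 48): (a) 51 > 48 — meets; (b) net 96−38=58 > 48 — meets.
  The patient carries Stage 1; the provider now bears the burden.
Stage 2 (provider, a clear and cogent showing, weight is at least 75): (c) 74 < 75 — fails.
  The provider does not carry Stage 2.
The analysis ends at Stage 2; the patient prevails.

patient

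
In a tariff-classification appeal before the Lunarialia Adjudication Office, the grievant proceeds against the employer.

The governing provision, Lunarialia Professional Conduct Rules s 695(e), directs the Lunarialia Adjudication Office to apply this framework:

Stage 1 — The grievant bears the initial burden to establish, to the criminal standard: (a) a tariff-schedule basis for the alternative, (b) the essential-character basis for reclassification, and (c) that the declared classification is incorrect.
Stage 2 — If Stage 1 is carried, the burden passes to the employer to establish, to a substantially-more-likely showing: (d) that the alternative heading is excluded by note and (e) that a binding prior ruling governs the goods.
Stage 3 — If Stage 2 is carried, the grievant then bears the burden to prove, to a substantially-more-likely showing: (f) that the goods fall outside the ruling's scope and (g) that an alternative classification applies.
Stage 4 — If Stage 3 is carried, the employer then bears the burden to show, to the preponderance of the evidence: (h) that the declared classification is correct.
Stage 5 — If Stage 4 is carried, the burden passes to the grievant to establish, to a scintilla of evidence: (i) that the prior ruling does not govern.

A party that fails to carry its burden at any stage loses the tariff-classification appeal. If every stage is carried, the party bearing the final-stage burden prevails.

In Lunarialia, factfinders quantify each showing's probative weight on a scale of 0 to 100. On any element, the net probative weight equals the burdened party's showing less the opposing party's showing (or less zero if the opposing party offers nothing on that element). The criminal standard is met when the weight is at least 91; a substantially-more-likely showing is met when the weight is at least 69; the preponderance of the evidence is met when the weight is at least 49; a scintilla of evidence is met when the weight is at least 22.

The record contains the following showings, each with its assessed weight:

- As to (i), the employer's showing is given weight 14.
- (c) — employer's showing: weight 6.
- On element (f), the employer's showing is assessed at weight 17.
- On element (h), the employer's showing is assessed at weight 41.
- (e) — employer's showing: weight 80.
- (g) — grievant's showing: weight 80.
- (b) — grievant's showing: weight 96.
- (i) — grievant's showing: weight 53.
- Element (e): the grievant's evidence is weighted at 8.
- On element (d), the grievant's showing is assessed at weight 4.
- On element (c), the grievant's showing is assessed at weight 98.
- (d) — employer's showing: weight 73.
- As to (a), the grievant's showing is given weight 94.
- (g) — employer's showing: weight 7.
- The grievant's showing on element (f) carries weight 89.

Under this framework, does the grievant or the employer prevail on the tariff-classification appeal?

Stage 1 — burden on grievant; standard: the criminal standard (weight is at least 91).
    (a): 94 ≥ 91 [met]
    (b): 96 ≥ 91 [met]
    (c): 98 − 6 = 92 ≥ 91 [met]
  Stage 1 carried; the burden shifts to the employer.
Stage 2 — burden on employer; standard: a substantially-more-likely showing (weight is at least 69).
    (d): 73 − 4 = 69 ≥ 69 [met]
    (e): 80 − 8 = 72 ≥ 69 [met]
  Stage 2 carried; the burden shifts to the grievant.
Stage 3 — burden on grievant; standard: a substantially-more-likely showing (weight is at least 69).
    (f): 89 − 17 = 72 ≥ 69 [met]
    (g): 80 − 7 = 73 ≥ 69 [met]
  The grievant carries Stage 3; the employer now bears the burden.
Stage 4 — burden on employer; standard: the preponderance of the evidence (weight is at least 49).
    (h): 41 < 49 [not met]
  Not every element is met, so the employer fails to carry Stage 4.
The grievant prevails.

grievant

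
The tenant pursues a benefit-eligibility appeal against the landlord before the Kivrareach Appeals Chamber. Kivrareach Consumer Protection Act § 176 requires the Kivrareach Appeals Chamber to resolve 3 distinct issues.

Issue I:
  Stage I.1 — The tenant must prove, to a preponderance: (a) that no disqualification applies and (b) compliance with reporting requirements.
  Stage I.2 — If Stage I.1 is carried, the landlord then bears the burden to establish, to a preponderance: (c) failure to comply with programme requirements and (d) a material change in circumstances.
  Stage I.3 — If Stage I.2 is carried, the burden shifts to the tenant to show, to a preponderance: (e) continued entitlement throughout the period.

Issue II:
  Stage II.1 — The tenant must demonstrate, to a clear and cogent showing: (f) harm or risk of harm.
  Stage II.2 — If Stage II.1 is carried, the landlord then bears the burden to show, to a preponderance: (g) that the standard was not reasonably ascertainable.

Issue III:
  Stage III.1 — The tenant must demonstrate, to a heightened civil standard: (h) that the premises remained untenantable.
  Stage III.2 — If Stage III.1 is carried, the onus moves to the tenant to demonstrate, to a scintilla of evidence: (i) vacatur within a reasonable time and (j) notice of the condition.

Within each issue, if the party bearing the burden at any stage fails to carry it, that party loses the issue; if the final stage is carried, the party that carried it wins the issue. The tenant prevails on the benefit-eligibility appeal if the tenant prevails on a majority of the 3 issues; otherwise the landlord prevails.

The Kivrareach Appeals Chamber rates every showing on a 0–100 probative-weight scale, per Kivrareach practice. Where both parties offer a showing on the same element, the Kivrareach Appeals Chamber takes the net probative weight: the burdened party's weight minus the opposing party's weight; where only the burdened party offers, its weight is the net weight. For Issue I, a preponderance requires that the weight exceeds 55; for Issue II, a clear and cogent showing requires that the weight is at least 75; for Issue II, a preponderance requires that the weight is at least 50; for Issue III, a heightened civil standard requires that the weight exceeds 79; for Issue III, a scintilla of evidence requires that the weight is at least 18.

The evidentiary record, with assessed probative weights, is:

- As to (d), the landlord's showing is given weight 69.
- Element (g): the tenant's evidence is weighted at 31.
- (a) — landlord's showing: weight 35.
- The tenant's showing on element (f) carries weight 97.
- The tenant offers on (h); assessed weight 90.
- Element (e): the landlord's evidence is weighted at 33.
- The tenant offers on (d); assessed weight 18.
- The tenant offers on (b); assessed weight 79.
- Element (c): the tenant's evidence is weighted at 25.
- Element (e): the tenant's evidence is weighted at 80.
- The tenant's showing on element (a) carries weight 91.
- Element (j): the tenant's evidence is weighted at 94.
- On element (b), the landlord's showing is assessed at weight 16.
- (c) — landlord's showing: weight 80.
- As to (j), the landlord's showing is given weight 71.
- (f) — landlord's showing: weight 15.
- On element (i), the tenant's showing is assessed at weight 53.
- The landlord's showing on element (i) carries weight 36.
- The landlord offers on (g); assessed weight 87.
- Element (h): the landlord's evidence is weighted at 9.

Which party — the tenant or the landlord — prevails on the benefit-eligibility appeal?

— Issue I —
Stage I.1 (tenant, a preponderance, weight exceeds 55): (a) net 91−35=56 > 55 — meets; (b) net 79−16=63 > 55 — meets.
  All elements met. The burden passes to the landlord.
Stage I.2 (landlord, a preponderance, weight exceeds 55): (c) net 80−25=55 ≤ 55 — fails; (d) net 69−18=51 ≤ 55 — fails.
  Stage I.2 not carried; the landlord fails its burden.
The tenant prevails on this issue.
— Issue II —
Stage II.1 — burden on tenant; standard: a clear and cogent showing (weight is at least 75).
    (f): 97 − 15 = 82 ≥ 75 [met]
  Stage II.1 is satisfied; the onus moves to the landlord.
Stage II.2 — burden on landlord; standard: a preponderance (weight is at least 50).
    (g): 87 − 31 = 56 ≥ 50 [met]
  The landlord carries the last stage.
All stages carried — the landlord prevails on this issue.
— Issue III —
Stage III.1 (tenant, a heightened civil standard, weight exceeds 79): (h) net 90−9=81 > 79 — meets.
  Stage III.1 is satisfied; the tenant continues to bear the burden.
Stage III.2 (tenant, a scintilla of evidence, weight is at least 18): (i) net 53−36=17 < 18 — fails; (j) net 94−71=23 ≥ 18 — meets.
  Stage III.2 not carried; the tenant fails its burden.
The landlord prevails on this issue.
Per-issue: Issue I → tenant; Issue II → landlord; Issue III → landlord. The tenant must prevail on a majority of issues; overall, the landlord prevails.

landlord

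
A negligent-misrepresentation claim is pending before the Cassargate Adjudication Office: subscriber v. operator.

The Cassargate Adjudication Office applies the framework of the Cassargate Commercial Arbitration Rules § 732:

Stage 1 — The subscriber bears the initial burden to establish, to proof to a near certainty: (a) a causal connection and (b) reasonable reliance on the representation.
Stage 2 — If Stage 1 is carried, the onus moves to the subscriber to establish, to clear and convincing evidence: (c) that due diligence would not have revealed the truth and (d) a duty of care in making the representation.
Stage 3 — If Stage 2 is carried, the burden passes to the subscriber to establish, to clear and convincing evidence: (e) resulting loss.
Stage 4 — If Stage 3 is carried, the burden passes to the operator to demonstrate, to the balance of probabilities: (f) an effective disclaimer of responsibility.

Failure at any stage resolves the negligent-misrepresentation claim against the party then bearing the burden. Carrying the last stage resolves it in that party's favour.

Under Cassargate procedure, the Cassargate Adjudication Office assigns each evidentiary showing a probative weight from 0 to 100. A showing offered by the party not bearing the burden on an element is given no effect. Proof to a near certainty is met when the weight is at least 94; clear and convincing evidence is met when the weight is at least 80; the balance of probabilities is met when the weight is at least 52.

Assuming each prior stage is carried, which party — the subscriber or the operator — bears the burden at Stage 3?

subscriber

Stage 3's rule assigns the burden to the subscriber (to clear and convincing evidence).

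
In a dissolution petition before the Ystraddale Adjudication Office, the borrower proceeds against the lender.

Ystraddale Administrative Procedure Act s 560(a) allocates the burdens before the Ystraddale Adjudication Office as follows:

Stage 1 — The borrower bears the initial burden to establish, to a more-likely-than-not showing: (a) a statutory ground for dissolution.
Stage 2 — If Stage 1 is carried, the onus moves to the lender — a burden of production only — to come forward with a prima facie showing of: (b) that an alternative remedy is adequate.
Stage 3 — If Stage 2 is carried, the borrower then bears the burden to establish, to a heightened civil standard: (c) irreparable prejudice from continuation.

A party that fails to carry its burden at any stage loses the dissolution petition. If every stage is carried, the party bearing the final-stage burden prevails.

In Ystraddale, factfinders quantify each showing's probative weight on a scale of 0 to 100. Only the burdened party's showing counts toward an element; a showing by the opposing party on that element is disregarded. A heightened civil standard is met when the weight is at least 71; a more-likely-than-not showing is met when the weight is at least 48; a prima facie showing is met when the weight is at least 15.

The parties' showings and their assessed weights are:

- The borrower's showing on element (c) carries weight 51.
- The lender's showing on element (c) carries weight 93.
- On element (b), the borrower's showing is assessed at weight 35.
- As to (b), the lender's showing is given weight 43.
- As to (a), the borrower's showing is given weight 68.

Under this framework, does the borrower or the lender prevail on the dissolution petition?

Stage 1 — burden on borrower; standard: a more-likely-than-not showing (weight is at least 48).
    (a): 68 ≥ 48 [met]
  All elements met. The burden passes to the lender.
Stage 2 — burden on lender; standard: a prima facie showing (weight is at least 15).
    (b): 43 (borrower's 35 disregarded) ≥ 15 [met]
  The lender carries Stage 2; the borrower now bears the burden.
Stage 3 — burden on borrower; standard: a heightened civil standard (weight is at least 71).
    (c): 51 (lender's 93 disregarded) < 71 [not met]
  Not every element is met, so the borrower fails to carry Stage 3.
The lender prevails.

lender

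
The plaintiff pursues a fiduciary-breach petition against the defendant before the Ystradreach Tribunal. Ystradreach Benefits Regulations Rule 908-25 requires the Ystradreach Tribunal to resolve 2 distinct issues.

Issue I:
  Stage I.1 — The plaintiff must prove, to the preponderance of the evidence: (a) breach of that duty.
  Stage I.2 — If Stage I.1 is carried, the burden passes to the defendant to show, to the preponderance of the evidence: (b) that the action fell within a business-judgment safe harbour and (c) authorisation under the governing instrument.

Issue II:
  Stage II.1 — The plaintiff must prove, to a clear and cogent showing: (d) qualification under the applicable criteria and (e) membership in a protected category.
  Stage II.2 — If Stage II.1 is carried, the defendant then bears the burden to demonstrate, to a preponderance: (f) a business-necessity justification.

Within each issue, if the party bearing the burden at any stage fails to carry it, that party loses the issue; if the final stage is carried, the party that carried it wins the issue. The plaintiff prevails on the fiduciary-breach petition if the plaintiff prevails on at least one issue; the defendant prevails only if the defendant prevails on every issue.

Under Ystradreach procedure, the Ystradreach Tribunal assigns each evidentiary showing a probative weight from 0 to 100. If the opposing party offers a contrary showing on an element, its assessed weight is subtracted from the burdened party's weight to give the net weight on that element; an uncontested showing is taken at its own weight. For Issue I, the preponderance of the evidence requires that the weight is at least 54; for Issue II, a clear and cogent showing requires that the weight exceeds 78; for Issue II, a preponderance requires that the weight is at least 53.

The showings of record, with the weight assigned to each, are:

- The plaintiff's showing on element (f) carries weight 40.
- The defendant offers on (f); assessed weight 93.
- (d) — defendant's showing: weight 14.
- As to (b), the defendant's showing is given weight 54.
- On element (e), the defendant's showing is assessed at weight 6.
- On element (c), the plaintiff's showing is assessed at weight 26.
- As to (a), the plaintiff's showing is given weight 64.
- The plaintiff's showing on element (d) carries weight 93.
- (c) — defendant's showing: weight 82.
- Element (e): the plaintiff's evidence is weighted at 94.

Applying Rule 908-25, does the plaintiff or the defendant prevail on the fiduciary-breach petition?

defendant

— Issue I —
Stage I.1 — burden on plaintiff; standard: the preponderance of the evidence (weight is at least 54).
    (a): 64 ≥ 54 [met]
  The plaintiff carries Stage I.1; the defendant now bears the burden.
Stage I.2 — burden on defendant; standard: the preponderance of the evidence (weight is at least 54).
    (b): 54 ≥ 54 [met]
    (c): 82 − 26 = 56 ≥ 54 [met]
  Stage I.2 carried; the final stage is satisfied.
Every stage carried; the defendant prevails on this issue.
— Issue II —
Stage II.1 — burden on plaintiff; standard: a clear and cogent showing (weight exceeds 78).
    (d): 93 − 14 = 79 > 78 [met]
    (e): 94 − 6 = 88 > 78 [met]
  Stage II.1 is satisfied; the onus moves to the defendant.
Stage II.2 — burden on defendant; standard: a preponderance (weight is at least 53).
    (f): 93 − 40 = 53 ≥ 53 [met]
  The defendant carries the last stage.
With every stage satisfied, the defendant prevails on this issue.
Per-issue: Issue I → defendant; Issue II → defendant. The plaintiff must prevail on at least one issue; overall, the defendant prevails.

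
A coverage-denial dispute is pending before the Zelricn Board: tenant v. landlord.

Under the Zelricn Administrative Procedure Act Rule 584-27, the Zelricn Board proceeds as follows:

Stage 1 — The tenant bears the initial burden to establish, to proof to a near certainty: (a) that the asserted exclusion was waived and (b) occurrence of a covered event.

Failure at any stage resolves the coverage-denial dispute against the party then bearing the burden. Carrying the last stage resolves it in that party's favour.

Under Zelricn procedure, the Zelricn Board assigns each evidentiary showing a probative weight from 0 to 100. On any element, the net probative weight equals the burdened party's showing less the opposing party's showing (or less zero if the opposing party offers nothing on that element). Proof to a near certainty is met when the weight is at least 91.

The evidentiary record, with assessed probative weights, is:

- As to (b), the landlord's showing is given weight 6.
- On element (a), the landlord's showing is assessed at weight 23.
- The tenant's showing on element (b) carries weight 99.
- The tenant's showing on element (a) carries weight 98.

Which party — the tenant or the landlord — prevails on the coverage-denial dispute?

Stage 1 (tenant, proof to a near certainty, weight is at least 91): (a) net 98−23=75 < 91 — fails; (b) net 99−6=93 ≥ 91 — meets.
  Stage 1 not carried; the tenant fails its burden.
The analysis ends at Stage 1; the landlord prevails.

landlord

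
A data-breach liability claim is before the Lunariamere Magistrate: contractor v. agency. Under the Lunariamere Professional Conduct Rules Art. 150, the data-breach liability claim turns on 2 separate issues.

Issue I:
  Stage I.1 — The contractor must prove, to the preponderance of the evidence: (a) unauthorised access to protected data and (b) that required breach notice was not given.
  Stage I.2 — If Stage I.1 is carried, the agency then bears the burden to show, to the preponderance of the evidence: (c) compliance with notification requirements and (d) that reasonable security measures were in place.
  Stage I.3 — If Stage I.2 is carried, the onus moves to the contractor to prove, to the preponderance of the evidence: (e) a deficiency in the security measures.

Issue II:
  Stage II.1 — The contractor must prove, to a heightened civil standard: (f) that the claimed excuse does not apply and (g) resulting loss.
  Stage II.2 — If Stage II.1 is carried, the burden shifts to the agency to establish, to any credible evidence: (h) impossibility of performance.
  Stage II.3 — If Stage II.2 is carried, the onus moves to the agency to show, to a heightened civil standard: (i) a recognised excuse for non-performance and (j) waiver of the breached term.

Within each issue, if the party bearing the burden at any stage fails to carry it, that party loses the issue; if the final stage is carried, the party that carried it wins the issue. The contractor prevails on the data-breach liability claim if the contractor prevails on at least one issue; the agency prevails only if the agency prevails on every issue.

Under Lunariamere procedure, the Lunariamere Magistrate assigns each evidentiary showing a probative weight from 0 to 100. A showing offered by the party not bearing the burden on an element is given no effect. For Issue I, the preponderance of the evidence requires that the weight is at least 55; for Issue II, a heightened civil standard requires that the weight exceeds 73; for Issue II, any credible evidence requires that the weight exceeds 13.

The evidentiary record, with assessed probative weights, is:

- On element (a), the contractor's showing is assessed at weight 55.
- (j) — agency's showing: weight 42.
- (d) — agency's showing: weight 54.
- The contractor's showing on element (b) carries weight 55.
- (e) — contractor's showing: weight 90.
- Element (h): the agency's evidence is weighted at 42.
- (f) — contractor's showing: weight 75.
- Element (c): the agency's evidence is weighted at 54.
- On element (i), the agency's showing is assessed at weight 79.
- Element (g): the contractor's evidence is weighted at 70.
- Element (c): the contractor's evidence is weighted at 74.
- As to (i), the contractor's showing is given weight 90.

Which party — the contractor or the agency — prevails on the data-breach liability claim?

contractor

— Issue I —
Stage I.1 (contractor, the preponderance of the evidence, weight is at least 55): (a) 55 ≥ 55 — meets; (b) 55 ≥ 55 — meets.
  The contractor carries Stage I.1; the agency now bears the burden.
Stage I.2 (agency, the preponderance of the evidence, weight is at least 55): (c) 54 (contractor's 74 disregarded) < 55 — fails; (d) 54 < 55 — fails.
  The agency does not carry Stage I.2.
So the contractor prevails on this issue.
— Issue II —
Stage II.1 (contractor, a heightened civil standard, weight exceeds 73): (f) 75 > 73 — meets; (g) 70 ≤ 73 — fails.
  Stage II.1 not carried; the contractor fails its burden.
The agency prevails on this issue.
Per-issue: Issue I → contractor; Issue II → agency. The contractor must prevail on at least one issue; overall, the contractor prevails.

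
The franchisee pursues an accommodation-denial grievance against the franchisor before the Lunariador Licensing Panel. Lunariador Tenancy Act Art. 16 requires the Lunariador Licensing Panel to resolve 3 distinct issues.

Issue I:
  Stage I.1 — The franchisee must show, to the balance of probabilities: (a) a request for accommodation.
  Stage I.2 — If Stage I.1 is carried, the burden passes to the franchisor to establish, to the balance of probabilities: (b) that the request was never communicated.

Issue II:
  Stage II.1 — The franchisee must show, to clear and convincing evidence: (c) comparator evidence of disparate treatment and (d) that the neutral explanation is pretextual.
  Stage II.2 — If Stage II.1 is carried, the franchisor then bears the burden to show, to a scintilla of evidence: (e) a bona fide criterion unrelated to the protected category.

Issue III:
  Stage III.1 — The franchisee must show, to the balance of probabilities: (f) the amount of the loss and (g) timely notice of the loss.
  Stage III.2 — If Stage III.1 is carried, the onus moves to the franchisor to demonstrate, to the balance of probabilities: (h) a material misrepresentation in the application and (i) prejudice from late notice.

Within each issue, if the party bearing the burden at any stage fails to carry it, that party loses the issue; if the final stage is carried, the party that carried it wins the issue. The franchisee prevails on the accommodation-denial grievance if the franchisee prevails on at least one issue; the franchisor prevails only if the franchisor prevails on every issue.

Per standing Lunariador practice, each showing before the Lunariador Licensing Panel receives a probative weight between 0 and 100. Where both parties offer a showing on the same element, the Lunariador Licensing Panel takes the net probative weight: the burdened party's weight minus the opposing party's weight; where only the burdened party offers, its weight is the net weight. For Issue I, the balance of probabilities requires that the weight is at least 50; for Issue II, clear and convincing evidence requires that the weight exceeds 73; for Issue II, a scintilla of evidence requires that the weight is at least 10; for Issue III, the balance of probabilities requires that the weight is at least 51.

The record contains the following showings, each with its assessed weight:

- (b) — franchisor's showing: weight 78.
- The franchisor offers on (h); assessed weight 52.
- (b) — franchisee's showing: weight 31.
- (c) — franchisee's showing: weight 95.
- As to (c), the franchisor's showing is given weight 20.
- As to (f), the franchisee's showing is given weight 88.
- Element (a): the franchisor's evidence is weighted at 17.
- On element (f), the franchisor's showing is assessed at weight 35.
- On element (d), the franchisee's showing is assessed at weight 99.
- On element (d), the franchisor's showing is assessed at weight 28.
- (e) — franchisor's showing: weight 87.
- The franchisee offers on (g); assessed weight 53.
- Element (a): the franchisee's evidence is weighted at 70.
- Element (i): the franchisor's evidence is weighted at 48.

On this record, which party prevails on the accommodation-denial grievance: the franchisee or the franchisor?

franchisee

— Issue I —
At Stage I.1 the franchisee must meet the balance of probabilities (weight is at least 50): on (a) the weight is 70 less the opposing 17 gives net 53, which does reach 50, so (a) meets the standard.
  Stage I.1 is satisfied; the onus moves to the franchisor.
At Stage I.2 the franchisor must meet the balance of probabilities (weight is at least 50): on (b) the weight is 78 less the opposing 31 gives net 47, which does not reach 50, so (b) does not meet the standard.
  Stage I.2 not carried; the franchisor fails its burden.
The analysis ends at Stage I.2; the franchisee prevails on this issue.
— Issue II —
Stage II.1 — burden on franchisee; standard: clear and convincing evidence (weight exceeds 73).
    (c): 95 − 20 = 75 > 73 [met]
    (d): 99 − 28 = 71 ≤ 73 [not met]
  Stage II.1 not carried; the franchisee fails its burden.
So the franchisor prevails on this issue.
— Issue III —
Stage III.1 (franchisee, the balance of probabilities, weight is at least 51): (f) net 88−35=53 ≥ 51 — meets; (g) 53 ≥ 51 — meets.
  Stage III.1 carried; the burden shifts to the franchisor.
Stage III.2 (franchisor, the balance of probabilities, weight is at least 51): (h) 52 ≥ 51 — meets; (i) 48 < 51 — fails.
  Stage III.2 not carried; the franchisor fails its burden.
The analysis ends at Stage III.2; the franchisee prevails on this issue.
Per-issue: Issue I → franchisee; Issue II → franchisor; Issue III → franchisee. The franchisee must prevail on at least one issue; overall, the franchisee prevails.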